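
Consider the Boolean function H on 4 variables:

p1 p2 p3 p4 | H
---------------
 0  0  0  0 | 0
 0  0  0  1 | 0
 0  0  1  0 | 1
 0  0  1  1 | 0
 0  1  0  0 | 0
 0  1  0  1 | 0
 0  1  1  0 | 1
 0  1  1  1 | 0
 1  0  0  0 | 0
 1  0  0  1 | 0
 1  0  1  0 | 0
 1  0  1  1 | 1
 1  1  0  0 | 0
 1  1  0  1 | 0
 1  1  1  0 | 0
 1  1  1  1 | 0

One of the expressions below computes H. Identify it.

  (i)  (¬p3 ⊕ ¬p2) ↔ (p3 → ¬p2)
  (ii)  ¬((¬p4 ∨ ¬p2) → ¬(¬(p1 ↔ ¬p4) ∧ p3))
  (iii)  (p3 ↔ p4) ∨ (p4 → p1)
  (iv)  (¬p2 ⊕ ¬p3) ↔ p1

ii

(i) disagrees with H on (0,0,1,1) (formula → 1, table → 0); rule it out.
(iii) disagrees with H on (0,0,0,0) (formula → 1, table → 0); rule it out.
(iv) disagrees with H on (0,0,0,0) (formula → 1, table → 0); rule it out.
That leaves (ii). Evaluating it on every row reproduces the table of H exactly.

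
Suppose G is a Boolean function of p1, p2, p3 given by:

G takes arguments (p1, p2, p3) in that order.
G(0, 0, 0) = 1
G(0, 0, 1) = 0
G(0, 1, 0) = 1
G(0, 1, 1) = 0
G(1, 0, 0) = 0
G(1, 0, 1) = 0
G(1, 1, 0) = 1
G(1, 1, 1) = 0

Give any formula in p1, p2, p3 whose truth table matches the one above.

G(p1, p2, p3) = (((¬p1 ∧ ¬p2) ∧ ¬p3) ∨ ((¬p1 ∧ p2) ∧ ¬p3)) ∨ ((p1 ∧ p2) ∧ ¬p3)

The 1-rows are (0,0,0), (0,1,0), (1,1,0). Each contributes one minterm — ¬p1·¬p2·¬p3; ¬p1·p2·¬p3; p1·p2·¬p3 — and their disjunction is a sum-of-products form of G.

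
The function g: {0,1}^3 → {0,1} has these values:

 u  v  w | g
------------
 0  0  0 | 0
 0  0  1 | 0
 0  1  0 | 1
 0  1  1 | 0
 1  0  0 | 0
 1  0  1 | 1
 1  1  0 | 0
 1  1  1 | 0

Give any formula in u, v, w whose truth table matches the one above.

The 1-rows are (0,1,0), (1,0,1). Each contributes one minterm — ¬u·v·¬w; u·¬v·w — and their disjunction is a sum-of-products form of g.

g(u, v, w) = ((¬u ∧ v) ∧ ¬w) ∨ ((u ∧ ¬v) ∧ w)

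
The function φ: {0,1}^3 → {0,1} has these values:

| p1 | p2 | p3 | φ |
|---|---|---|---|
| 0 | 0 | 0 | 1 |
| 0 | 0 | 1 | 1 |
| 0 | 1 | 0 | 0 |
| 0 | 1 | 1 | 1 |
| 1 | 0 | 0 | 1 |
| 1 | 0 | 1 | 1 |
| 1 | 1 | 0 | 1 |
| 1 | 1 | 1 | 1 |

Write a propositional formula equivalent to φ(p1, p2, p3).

φ(p1, p2, p3) = not ((not p1 and p2) and not p3)

φ is 0 on exactly one input, (0,1,0), whose minterm is ¬p1·p2·¬p3. So φ is the negation of that single conjunction.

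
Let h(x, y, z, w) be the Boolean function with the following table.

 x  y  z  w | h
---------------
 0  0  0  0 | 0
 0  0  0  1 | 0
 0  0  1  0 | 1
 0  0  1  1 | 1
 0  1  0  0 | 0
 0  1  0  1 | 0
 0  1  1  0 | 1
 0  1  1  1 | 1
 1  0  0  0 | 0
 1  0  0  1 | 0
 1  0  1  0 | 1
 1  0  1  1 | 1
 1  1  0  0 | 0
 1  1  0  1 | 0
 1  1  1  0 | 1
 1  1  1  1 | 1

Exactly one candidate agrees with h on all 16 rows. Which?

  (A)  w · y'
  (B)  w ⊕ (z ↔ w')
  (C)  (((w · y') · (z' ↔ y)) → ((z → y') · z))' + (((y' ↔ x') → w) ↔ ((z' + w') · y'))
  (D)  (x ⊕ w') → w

(A): at (0,0,0,1) it gives 1, but h = 0 — eliminated.
(C): at (0,0,0,1) it gives 1, but h = 0 — eliminated.
(D): at (0,0,0,1) it gives 1, but h = 0 — eliminated.
Only (B) survives; checking it on all 16 rows confirms it matches h.

B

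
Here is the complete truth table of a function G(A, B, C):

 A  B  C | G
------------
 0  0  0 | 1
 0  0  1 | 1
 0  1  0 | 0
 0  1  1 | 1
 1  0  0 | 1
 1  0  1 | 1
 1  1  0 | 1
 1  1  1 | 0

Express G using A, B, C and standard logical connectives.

There are just 2 zero rows: (0,1,0), (1,1,1). Their minterms are ¬A·B·¬C, A·B·C; the OR of those covers precisely the 0-outputs, and negating it yields G.

G(A, B, C) = NOT (((NOT A AND B) AND NOT C) OR ((A AND B) AND C))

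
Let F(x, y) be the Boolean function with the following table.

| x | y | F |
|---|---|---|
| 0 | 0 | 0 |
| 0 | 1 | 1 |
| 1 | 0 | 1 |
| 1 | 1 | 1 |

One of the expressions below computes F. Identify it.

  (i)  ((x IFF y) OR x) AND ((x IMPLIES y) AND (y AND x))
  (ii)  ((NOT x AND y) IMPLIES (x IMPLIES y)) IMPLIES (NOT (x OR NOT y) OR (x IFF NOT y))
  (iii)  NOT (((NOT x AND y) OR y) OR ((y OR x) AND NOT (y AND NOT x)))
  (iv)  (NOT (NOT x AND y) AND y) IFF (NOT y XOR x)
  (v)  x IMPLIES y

(i) fails at (0,1): the formula yields 0, F is 1.
(ii) fails at (1,1): the formula yields 0, F is 1.
(iii) fails at (0,0): the formula yields 1, F is 0.
(v) fails at (0,0): the formula yields 1, F is 0.
(iv) is the remaining candidate, and it agrees with F on all 4 inputs.

iv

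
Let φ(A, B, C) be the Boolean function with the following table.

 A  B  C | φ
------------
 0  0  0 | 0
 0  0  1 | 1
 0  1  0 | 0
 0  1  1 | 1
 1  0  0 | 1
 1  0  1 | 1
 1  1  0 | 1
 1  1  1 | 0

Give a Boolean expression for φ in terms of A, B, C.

φ(A, B, C) = NOT ((((NOT A AND NOT B) AND NOT C) OR ((NOT A AND B) AND NOT C)) OR ((A AND B) AND C))

φ is 0 on only 3 rows — (0,0,0), (0,1,0), (1,1,1). Writing each as a minterm (¬A·¬B·¬C, ¬A·B·¬C, A·B·C) and OR-ing them characterizes exactly where φ=0, so φ is the negation of that disjunction.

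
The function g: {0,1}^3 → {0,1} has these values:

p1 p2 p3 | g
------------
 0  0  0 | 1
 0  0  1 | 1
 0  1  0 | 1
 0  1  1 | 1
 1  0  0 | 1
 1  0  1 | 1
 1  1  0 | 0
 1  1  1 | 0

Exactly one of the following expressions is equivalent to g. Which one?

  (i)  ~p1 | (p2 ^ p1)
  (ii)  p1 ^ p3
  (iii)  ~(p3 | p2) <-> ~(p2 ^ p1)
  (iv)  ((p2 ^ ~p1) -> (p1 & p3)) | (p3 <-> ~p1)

i

(ii) fails at (0,0,0): the formula yields 0, g is 1.
(iii) fails at (0,0,1): the formula yields 0, g is 1.
(iv) fails at (0,0,0): the formula yields 0, g is 1.
That leaves (i). Evaluating it on every row reproduces the table of g exactly.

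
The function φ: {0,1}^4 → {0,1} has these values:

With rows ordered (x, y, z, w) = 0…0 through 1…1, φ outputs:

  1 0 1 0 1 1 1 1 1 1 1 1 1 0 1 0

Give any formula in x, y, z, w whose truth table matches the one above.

φ(x, y, z, w) = ~((((((~x & ~y) & ~z) & w) | (((~x & ~y) & z) & w)) | (((x & y) & ~z) & w)) | (((x & y) & z) & w))

There are just 4 zero rows: (0,0,0,1), (0,0,1,1), (1,1,0,1), (1,1,1,1). Their minterms are ¬x·¬y·¬z·w, ¬x·¬y·z·w, x·y·¬z·w, x·y·z·w; the OR of those covers precisely the 0-outputs, and negating it yields φ.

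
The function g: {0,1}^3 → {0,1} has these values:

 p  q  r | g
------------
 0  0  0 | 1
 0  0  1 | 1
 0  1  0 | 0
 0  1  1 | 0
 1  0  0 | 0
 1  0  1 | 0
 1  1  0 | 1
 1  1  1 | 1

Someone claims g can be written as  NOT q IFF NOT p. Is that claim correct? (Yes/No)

Check the formula against g row by row:
  p=0, q=0, r=0: formula gives 1, g = 1 ✓
  p=0, q=0, r=1: formula gives 1, g = 1 ✓
  p=0, q=1, r=0: formula gives 0, g = 0 ✓
  p=0, q=1, r=1: formula gives 0, g = 0 ✓
  p=1, q=0, r=0: formula gives 0, g = 0 ✓
  … (the remaining 3 rows also agree.)
Every row agrees, so the formula is equivalent.

Yes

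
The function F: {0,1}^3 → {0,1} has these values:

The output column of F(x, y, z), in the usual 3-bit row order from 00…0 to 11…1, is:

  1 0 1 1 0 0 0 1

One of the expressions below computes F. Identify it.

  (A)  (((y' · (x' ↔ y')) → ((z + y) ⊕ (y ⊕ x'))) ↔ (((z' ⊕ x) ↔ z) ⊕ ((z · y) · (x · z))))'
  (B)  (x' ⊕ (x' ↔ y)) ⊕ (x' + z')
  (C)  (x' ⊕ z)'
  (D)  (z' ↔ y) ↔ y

A

(B) disagrees with F on (0,0,0) (formula → 0, table → 1); rule it out.
(C) disagrees with F on (0,0,0) (formula → 0, table → 1); rule it out.
(D) disagrees with F on (0,1,1) (formula → 0, table → 1); rule it out.
That leaves (A). Evaluating it on every row reproduces the table of F exactly.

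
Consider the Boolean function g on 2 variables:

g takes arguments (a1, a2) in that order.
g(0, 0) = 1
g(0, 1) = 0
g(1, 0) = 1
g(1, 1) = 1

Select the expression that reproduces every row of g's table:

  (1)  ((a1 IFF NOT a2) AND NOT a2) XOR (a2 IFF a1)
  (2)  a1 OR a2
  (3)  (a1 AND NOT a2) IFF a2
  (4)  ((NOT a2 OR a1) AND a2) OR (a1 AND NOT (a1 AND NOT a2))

1

(2) disagrees with g on (0,0) (formula → 0, table → 1); rule it out.
(3) disagrees with g on (1,0) (formula → 0, table → 1); rule it out.
(4) disagrees with g on (0,0) (formula → 0, table → 1); rule it out.
That leaves (1). Evaluating it on every row reproduces the table of g exactly.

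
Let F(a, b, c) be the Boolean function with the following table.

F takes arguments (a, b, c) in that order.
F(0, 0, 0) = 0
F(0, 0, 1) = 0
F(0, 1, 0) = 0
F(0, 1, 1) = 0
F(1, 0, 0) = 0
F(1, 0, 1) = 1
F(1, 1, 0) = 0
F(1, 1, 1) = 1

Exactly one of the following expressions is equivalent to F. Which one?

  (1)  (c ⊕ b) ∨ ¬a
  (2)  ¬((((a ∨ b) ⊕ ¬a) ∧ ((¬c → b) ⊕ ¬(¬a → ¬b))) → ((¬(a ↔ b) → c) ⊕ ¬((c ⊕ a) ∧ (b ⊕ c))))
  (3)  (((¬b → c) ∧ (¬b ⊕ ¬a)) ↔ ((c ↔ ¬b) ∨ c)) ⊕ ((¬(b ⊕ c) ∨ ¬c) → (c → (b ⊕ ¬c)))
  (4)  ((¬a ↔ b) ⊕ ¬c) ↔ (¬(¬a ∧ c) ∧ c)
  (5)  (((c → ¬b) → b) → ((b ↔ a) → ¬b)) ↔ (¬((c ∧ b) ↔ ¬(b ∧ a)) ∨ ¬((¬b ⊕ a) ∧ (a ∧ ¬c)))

2

(1): at (0,0,0) it gives 1, but F = 0 — eliminated.
(3): at (0,0,1) it gives 1, but F = 0 — eliminated.
(4): at (0,0,1) it gives 1, but F = 0 — eliminated.
(5): at (0,0,0) it gives 1, but F = 0 — eliminated.
(2) is the remaining candidate, and it agrees with F on all 8 inputs.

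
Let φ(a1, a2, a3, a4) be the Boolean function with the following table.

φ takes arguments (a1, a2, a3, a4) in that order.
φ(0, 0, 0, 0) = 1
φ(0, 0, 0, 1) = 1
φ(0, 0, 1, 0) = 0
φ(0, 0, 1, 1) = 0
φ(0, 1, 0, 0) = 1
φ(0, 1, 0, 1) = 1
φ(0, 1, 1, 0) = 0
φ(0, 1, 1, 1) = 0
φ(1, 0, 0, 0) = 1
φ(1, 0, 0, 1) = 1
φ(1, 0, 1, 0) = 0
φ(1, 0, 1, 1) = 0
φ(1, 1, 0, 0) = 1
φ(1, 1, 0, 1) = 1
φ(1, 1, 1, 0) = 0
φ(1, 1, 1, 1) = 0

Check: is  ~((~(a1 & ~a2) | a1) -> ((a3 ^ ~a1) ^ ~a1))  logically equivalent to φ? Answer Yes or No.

Check the formula against φ row by row:
  a1=0, a2=0, a3=0, a4=0: formula gives 1, φ = 1 ✓
  a1=0, a2=0, a3=0, a4=1: formula gives 1, φ = 1 ✓
  a1=0, a2=0, a3=1, a4=0: formula gives 0, φ = 0 ✓
  a1=0, a2=0, a3=1, a4=1: formula gives 0, φ = 0 ✓
  … (the remaining 12 rows also agree.)
No disagreement on any input; they are logically equivalent.

Yes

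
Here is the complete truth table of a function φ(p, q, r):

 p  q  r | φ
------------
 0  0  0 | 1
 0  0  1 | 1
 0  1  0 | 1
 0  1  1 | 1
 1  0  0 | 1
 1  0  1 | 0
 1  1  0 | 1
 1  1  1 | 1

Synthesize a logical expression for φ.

φ(p, q, r) = ((p · q') · r)'

φ is 0 on exactly one input, (1,0,1), whose minterm is p·¬q·r. So φ is the negation of that single conjunction.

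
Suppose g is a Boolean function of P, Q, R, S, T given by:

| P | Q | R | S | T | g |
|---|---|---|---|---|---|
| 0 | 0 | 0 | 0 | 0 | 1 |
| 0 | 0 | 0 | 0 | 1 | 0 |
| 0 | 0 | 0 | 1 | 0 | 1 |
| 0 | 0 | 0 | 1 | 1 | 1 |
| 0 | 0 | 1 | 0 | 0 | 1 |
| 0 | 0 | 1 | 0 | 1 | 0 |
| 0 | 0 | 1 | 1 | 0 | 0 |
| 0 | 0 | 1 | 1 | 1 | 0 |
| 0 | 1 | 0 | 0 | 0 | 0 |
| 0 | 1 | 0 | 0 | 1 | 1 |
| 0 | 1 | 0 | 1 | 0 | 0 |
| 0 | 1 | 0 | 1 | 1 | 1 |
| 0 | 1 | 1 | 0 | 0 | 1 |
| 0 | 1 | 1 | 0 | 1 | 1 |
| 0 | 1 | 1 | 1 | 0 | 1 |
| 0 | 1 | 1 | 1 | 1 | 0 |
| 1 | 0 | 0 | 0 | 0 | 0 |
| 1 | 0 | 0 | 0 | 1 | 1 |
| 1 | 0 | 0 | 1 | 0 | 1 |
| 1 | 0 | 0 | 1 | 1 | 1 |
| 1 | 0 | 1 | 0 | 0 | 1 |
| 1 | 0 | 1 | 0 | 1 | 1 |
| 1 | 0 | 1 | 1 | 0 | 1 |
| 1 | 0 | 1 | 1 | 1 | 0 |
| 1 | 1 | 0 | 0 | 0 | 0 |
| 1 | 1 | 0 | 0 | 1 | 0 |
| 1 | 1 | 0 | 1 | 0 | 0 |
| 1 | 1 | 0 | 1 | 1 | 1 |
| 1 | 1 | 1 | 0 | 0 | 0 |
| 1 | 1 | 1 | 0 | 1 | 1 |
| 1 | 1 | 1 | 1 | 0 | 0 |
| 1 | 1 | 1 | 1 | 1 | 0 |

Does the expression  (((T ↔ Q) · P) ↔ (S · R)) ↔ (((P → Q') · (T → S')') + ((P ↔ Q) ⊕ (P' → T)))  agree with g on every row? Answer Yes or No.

Evaluate (((T ↔ Q) · P) ↔ (S · R)) ↔ (((P → Q') · (T → S')') + ((P ↔ Q) ⊕ (P' → T))) on each row and compare to g:
  P=0, Q=0, R=0, S=0, T=0: formula gives 1, g = 1 ✓
  P=0, Q=0, R=0, S=0, T=1: formula gives 0, g = 0 ✓
  P=0, Q=0, R=0, S=1, T=0: formula gives 1, g = 1 ✓
  P=0, Q=0, R=0, S=1, T=1: formula gives 1, g = 1 ✓
  …
  P=0, Q=1, R=1, S=0, T=0: formula gives 0, but g = 1 ✗
A single disagreement suffices: at (0,1,1,0,0) they differ, so the formula does not compute g.

No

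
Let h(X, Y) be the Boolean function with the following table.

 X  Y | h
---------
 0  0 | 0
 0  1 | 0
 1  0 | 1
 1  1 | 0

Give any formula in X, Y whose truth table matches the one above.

h(X, Y) = X & ~Y

1 only at (1,0): X AND NOT Y.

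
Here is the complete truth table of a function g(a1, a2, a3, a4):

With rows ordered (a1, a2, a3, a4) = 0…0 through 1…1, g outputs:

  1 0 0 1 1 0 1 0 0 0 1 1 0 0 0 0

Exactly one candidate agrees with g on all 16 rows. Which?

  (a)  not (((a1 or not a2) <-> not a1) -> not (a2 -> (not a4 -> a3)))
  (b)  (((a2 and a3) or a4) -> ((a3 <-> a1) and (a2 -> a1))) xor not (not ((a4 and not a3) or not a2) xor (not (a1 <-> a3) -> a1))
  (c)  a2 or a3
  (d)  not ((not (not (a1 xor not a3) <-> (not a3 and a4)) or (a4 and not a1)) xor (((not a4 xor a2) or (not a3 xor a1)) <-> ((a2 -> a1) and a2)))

d

(a): at (0,0,0,1) it gives 1, but g = 0 — eliminated.
(b): at (0,0,0,1) it gives 1, but g = 0 — eliminated.
(c): at (0,0,0,0) it gives 0, but g = 1 — eliminated.
(d) is the remaining candidate, and it agrees with g on all 16 inputs.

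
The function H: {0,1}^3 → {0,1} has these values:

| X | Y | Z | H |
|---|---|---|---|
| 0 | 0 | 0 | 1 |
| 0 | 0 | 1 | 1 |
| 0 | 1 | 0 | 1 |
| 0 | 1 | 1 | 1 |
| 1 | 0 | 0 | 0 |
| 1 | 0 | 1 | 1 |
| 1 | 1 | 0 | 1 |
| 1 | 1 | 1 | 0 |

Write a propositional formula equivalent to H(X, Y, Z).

H(X, Y, Z) = ¬(((X ∧ ¬Y) ∧ ¬Z) ∨ ((X ∧ Y) ∧ Z))

H is 0 on only 2 rows — (1,0,0), (1,1,1). Writing each as a minterm (X·¬Y·¬Z, X·Y·Z) and OR-ing them characterizes exactly where H=0, so H is the negation of that disjunction.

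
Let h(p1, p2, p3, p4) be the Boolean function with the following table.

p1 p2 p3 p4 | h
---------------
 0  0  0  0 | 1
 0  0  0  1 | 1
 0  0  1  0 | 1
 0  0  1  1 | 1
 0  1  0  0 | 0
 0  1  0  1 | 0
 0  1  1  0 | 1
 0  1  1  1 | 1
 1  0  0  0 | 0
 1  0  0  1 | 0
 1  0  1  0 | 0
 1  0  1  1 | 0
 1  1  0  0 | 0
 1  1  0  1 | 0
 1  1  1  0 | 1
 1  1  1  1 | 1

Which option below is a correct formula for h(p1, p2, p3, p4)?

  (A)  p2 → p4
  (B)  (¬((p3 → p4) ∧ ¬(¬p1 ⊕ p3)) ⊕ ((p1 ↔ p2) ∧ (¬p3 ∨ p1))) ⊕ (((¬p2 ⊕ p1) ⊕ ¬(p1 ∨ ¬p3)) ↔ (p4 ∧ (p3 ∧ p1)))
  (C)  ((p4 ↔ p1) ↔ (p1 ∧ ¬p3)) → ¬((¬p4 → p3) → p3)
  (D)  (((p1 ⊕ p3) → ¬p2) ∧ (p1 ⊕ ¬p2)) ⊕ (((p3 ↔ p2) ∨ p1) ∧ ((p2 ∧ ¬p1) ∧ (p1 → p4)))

D

(A): at (0,1,0,1) it gives 1, but h = 0 — eliminated.
(B): at (0,0,0,0) it gives 0, but h = 1 — eliminated.
(C): at (0,0,1,1) it gives 0, but h = 1 — eliminated.
(D) is the remaining candidate, and it agrees with h on all 16 inputs.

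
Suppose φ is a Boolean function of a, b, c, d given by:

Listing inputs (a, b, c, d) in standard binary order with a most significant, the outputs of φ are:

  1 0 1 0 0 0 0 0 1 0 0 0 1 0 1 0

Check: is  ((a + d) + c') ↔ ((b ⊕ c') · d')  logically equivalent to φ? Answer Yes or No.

Test each input against both φ and the formula:
  a=0, b=0, c=0, d=0: formula gives 1, φ = 1 ✓
  a=0, b=0, c=0, d=1: formula gives 0, φ = 0 ✓
  a=0, b=0, c=1, d=0: formula gives 1, φ = 1 ✓
  a=0, b=0, c=1, d=1: formula gives 0, φ = 0 ✓
  …
  a=1, b=1, c=0, d=0: formula gives 0, but φ = 1 ✗
Row (1,1,0,0) is a counterexample, so the formula is not equivalent to φ.

No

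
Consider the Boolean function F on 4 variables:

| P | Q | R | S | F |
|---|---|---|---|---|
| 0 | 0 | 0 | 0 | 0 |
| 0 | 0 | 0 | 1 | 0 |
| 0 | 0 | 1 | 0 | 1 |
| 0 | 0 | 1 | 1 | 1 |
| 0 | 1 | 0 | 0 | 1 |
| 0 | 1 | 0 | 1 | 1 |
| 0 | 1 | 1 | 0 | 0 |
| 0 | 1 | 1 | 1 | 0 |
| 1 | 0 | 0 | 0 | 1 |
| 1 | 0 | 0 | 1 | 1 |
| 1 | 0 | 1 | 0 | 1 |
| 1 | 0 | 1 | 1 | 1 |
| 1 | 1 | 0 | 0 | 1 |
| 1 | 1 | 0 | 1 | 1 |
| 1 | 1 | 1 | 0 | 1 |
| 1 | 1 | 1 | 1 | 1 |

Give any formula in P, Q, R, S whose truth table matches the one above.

F(P, Q, R, S) = NOT ((((((NOT P AND NOT Q) AND NOT R) AND NOT S) OR (((NOT P AND NOT Q) AND NOT R) AND S)) OR (((NOT P AND Q) AND R) AND NOT S)) OR (((NOT P AND Q) AND R) AND S))

F is 0 on only 4 rows — (0,0,0,0), (0,0,0,1), (0,1,1,0), (0,1,1,1). Writing each as a minterm (¬P·¬Q·¬R·¬S, ¬P·¬Q·¬R·S, ¬P·Q·R·¬S, ¬P·Q·R·S) and OR-ing them characterizes exactly where F=0, so F is the negation of that disjunction.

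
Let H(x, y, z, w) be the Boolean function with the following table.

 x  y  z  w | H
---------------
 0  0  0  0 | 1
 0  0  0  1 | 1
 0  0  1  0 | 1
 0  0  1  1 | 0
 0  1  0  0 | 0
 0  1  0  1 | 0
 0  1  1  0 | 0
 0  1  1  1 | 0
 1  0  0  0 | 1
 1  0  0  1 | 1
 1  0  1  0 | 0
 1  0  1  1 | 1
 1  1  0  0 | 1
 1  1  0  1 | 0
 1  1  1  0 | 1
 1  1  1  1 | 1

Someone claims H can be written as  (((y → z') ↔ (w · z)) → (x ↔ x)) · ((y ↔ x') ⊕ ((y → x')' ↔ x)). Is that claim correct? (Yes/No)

Evaluate (((y → z') ↔ (w · z)) → (x ↔ x)) · ((y ↔ x') ⊕ ((y → x')' ↔ x)) on each row and compare to H:
  x=0, y=0, z=0, w=0: formula gives 1, H = 1 ✓
  x=0, y=0, z=0, w=1: formula gives 1, H = 1 ✓
  x=0, y=0, z=1, w=0: formula gives 1, H = 1 ✓
  x=0, y=0, z=1, w=1: formula gives 1, but H = 0 ✗
Row (0,0,1,1) is a counterexample, so the formula is not equivalent to H.

No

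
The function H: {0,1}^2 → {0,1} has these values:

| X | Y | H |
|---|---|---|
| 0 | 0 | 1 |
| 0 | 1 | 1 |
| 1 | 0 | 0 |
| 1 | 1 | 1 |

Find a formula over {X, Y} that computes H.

H(X, Y) = X → Y

This is X → Y (false only at 1,0).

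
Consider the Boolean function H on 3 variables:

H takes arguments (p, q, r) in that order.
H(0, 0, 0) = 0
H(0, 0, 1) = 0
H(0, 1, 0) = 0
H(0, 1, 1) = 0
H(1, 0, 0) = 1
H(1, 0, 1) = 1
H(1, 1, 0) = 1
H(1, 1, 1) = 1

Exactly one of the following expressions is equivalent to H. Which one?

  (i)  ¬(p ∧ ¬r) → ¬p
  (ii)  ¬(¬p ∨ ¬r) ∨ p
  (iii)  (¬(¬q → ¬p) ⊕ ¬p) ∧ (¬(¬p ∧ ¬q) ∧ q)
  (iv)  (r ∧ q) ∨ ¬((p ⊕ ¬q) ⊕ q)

ii

(i) disagrees with H on (0,0,0) (formula → 1, table → 0); rule it out.
(iii) disagrees with H on (0,1,0) (formula → 1, table → 0); rule it out.
(iv) disagrees with H on (0,1,1) (formula → 1, table → 0); rule it out.
(ii) is the remaining candidate, and it agrees with H on all 8 inputs.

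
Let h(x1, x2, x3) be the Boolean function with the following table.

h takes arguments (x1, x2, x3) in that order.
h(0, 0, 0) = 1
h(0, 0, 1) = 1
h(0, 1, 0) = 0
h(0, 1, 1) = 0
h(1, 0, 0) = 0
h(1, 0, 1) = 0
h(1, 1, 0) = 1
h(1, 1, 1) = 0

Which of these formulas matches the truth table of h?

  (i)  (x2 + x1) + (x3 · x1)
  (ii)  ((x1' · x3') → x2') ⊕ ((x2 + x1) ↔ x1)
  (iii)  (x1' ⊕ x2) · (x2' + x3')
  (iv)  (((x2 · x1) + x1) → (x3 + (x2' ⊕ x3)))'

iii

(i) disagrees with h on (0,0,0) (formula → 0, table → 1); rule it out.
(ii) disagrees with h on (0,0,0) (formula → 0, table → 1); rule it out.
(iv) disagrees with h on (0,0,0) (formula → 0, table → 1); rule it out.
Only (iii) survives; checking it on all 8 rows confirms it matches h.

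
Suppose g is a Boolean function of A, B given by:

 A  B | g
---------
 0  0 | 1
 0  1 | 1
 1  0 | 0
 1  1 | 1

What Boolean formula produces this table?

This is A → B (false only at 1,0).

g(A, B) = A IMPLIES B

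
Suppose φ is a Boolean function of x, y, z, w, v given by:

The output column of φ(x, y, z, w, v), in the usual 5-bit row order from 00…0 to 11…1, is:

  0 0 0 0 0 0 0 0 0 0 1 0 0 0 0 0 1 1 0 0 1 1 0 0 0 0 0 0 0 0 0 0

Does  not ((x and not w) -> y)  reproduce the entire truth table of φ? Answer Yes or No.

Check the formula against φ row by row:
  x=0, y=0, z=0, w=0, v=0: formula gives 0, φ = 0 ✓
  x=0, y=0, z=0, w=0, v=1: formula gives 0, φ = 0 ✓
  x=0, y=0, z=0, w=1, v=0: formula gives 0, φ = 0 ✓
  x=0, y=0, z=0, w=1, v=1: formula gives 0, φ = 0 ✓
  …
  x=0, y=1, z=0, w=1, v=0: formula gives 0, but φ = 1 ✗
Since they disagree at (0,1,0,1,0), the expression is not a correct formula for φ.

No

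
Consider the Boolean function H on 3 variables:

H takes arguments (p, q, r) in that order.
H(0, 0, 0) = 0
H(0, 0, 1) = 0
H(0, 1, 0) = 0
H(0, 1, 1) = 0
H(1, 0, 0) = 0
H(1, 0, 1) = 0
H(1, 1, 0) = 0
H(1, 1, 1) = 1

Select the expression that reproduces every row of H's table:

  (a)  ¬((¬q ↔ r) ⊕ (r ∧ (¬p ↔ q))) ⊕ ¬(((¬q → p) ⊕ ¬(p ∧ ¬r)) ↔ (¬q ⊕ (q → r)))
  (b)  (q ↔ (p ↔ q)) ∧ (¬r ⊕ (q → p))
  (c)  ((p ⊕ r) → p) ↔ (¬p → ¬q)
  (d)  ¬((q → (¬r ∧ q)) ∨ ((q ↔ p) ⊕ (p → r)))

(a) disagrees with H on (0,0,1) (formula → 1, table → 0); rule it out.
(b) disagrees with H on (1,0,1) (formula → 1, table → 0); rule it out.
(c) disagrees with H on (0,0,0) (formula → 1, table → 0); rule it out.
Only (d) survives; checking it on all 8 rows confirms it matches H.

d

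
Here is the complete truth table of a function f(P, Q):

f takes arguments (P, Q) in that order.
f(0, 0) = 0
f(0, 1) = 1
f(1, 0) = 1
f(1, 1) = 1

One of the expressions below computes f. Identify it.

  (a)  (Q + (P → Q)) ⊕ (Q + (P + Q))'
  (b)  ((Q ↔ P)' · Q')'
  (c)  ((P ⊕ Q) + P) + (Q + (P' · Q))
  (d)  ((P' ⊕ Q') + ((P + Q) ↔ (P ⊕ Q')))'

(a): at (1,0) it gives 0, but f = 1 — eliminated.
(b): at (0,0) it gives 1, but f = 0 — eliminated.
(d): at (0,0) it gives 1, but f = 0 — eliminated.
(c) is the remaining candidate, and it agrees with f on all 4 inputs.

c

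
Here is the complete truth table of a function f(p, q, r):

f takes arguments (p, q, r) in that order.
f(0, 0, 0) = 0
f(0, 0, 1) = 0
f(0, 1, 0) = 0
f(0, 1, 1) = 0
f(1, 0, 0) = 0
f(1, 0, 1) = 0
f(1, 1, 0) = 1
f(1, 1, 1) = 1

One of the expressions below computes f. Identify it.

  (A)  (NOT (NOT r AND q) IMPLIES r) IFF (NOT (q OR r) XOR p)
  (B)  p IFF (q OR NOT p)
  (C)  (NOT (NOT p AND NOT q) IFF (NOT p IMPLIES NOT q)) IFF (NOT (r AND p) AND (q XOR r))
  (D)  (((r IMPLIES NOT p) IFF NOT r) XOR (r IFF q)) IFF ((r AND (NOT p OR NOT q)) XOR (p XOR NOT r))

B

(A) disagrees with f on (1,0,0) (formula → 1, table → 0); rule it out.
(C) disagrees with f on (0,0,0) (formula → 1, table → 0); rule it out.
(D) disagrees with f on (0,1,0) (formula → 1, table → 0); rule it out.
Only (B) survives; checking it on all 8 rows confirms it matches f.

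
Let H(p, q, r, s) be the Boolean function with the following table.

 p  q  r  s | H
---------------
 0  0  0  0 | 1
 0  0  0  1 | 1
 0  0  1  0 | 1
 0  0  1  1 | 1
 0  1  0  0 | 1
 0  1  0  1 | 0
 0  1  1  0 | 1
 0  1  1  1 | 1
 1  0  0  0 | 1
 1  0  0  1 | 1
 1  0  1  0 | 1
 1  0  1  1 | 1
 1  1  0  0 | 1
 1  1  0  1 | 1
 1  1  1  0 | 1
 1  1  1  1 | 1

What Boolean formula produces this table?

H is 0 on exactly one input, (0,1,0,1), whose minterm is ¬p·q·¬r·s. So H is the negation of that single conjunction.

H(p, q, r, s) = ~(((~p & q) & ~r) & s)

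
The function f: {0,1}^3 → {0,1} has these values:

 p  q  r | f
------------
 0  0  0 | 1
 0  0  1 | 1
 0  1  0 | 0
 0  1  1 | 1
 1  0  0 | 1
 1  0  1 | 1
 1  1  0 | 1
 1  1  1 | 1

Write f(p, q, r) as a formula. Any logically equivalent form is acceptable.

f is 0 on exactly one input, (0,1,0), whose minterm is ¬p·q·¬r. So f is the negation of that single conjunction.

f(p, q, r) = not ((not p and q) and not r)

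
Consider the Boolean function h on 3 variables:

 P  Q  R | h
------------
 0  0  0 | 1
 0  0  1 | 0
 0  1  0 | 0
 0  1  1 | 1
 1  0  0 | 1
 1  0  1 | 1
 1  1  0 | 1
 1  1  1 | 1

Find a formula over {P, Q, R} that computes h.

h(P, Q, R) = NOT (((NOT P AND NOT Q) AND R) OR ((NOT P AND Q) AND NOT R))

h is 0 on only 2 rows — (0,0,1), (0,1,0). Writing each as a minterm (¬P·¬Q·R, ¬P·Q·¬R) and OR-ing them characterizes exactly where h=0, so h is the negation of that disjunction.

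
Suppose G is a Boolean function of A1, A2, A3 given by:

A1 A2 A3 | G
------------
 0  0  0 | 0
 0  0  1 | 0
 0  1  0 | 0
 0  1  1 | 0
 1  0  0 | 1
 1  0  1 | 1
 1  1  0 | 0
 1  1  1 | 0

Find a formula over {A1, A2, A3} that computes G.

Collect the rows where G=1 — (1,0,0), (1,0,1) — and write one minterm per row: A1·¬A2·¬A3, A1·¬A2·A3. Their union (logical OR) reproduces the table exactly.

G(A1, A2, A3) = ((A1 · A2') · A3') + ((A1 · A2') · A3)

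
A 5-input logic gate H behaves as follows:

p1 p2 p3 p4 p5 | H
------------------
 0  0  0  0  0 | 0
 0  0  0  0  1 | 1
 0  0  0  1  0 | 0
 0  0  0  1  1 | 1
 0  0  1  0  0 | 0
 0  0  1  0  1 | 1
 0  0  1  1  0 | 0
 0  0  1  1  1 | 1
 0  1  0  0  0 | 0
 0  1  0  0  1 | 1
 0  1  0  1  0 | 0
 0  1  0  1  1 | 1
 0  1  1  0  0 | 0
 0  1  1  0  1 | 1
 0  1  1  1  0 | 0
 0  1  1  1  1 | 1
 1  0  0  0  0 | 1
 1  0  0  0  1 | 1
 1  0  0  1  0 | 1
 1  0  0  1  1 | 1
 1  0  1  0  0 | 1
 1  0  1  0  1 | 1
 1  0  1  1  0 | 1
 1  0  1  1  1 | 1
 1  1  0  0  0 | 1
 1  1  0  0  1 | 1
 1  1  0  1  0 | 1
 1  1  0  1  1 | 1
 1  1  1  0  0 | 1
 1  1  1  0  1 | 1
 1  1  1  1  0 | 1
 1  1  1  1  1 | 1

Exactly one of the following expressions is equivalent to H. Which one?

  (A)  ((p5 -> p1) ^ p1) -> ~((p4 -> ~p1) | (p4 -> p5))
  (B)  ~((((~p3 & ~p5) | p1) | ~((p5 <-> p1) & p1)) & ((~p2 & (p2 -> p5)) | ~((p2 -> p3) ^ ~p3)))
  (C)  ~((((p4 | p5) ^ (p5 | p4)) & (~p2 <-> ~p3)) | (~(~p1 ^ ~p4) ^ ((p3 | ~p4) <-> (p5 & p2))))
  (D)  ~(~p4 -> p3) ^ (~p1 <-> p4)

(B): at (0,0,0,0,1) it gives 0, but H = 1 — eliminated.
(C): at (0,0,0,0,1) it gives 0, but H = 1 — eliminated.
(D): at (0,0,0,0,0) it gives 1, but H = 0 — eliminated.
That leaves (A). Evaluating it on every row reproduces the table of H exactly.

A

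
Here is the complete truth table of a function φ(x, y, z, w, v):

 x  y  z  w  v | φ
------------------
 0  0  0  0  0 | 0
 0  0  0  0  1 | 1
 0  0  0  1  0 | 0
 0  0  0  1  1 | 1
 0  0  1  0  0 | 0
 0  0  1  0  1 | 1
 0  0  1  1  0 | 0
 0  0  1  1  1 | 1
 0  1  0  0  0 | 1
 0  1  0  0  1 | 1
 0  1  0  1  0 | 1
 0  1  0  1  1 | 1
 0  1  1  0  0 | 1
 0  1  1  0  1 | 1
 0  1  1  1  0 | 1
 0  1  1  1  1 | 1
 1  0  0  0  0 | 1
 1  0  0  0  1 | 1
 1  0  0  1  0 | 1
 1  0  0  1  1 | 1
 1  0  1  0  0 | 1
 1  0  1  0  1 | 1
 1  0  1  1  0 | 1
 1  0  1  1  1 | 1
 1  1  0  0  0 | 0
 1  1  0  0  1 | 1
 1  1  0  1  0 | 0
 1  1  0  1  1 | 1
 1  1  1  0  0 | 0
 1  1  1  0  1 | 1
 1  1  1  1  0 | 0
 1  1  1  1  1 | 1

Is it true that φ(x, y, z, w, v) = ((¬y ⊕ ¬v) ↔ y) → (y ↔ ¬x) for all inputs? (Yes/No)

Yes

Evaluate ((¬y ⊕ ¬v) ↔ y) → (y ↔ ¬x) on each row and compare to φ:
  x=0, y=0, z=0, w=0, v=0: formula gives 0, φ = 0 ✓
  x=0, y=0, z=0, w=0, v=1: formula gives 1, φ = 1 ✓
  x=0, y=0, z=0, w=1, v=0: formula gives 0, φ = 0 ✓
  x=0, y=0, z=0, w=1, v=1: formula gives 1, φ = 1 ✓
  …and likewise for the remaining 28 rows.
Every row agrees, so the formula is equivalent.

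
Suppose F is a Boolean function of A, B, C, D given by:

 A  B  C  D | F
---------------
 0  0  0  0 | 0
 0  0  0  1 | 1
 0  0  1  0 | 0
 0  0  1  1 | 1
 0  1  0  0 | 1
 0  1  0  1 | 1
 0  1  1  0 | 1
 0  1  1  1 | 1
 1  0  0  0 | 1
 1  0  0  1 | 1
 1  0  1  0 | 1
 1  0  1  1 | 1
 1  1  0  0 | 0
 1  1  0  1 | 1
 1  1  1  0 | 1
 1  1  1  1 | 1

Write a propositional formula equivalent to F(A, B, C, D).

F(A, B, C, D) = ¬(((((¬A ∧ ¬B) ∧ ¬C) ∧ ¬D) ∨ (((¬A ∧ ¬B) ∧ C) ∧ ¬D)) ∨ (((A ∧ B) ∧ ¬C) ∧ ¬D))

F is 0 on only 3 rows — (0,0,0,0), (0,0,1,0), (1,1,0,0). Writing each as a minterm (¬A·¬B·¬C·¬D, ¬A·¬B·C·¬D, A·B·¬C·¬D) and OR-ing them characterizes exactly where F=0, so F is the negation of that disjunction.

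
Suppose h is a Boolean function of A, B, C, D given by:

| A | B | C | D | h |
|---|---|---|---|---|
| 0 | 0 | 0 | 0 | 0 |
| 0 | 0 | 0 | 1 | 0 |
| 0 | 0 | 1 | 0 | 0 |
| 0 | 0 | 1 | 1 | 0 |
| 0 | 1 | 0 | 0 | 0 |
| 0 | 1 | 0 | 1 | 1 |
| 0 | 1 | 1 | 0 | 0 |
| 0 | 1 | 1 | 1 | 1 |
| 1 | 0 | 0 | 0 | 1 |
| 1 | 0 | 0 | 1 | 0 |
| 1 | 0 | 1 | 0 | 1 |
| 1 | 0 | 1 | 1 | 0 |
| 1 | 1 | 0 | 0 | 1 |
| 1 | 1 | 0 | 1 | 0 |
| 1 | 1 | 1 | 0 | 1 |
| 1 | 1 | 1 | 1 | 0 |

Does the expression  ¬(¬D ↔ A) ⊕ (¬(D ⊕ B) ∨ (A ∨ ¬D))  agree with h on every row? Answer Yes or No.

Check the formula against h row by row:
  A=0, B=0, C=0, D=0: formula gives 0, h = 0 ✓
  A=0, B=0, C=0, D=1: formula gives 0, h = 0 ✓
  A=0, B=0, C=1, D=0: formula gives 0, h = 0 ✓
  A=0, B=0, C=1, D=1: formula gives 0, h = 0 ✓
  … (the remaining 12 rows also agree.)
No disagreement on any input; they are logically equivalent.

Yes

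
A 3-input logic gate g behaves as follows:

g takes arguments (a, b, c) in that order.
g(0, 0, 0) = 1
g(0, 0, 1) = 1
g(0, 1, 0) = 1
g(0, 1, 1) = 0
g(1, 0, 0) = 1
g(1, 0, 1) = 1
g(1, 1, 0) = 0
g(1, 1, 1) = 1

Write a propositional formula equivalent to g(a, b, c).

g(a, b, c) = (((a' · b) · c) + ((a · b) · c'))'

There are just 2 zero rows: (0,1,1), (1,1,0). Their minterms are ¬a·b·c, a·b·¬c; the OR of those covers precisely the 0-outputs, and negating it yields g.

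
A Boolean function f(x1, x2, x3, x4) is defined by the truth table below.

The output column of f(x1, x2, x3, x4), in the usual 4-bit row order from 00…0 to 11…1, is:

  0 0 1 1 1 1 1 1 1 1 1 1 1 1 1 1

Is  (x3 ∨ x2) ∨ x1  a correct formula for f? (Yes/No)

Yes

Evaluate (x3 ∨ x2) ∨ x1 on each row and compare to f:
  x1=0, x2=0, x3=0, x4=0: formula gives 0, f = 0 ✓
  x1=0, x2=0, x3=0, x4=1: formula gives 0, f = 0 ✓
  x1=0, x2=0, x3=1, x4=0: formula gives 1, f = 1 ✓
  x1=0, x2=0, x3=1, x4=1: formula gives 1, f = 1 ✓
  …and likewise for the remaining 12 rows.
No disagreement on any input; they are logically equivalent.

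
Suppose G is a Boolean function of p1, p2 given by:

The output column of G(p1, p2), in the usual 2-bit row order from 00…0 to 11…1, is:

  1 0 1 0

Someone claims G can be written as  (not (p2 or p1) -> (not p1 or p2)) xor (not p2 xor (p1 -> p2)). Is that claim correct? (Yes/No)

No

Evaluate (not (p2 or p1) -> (not p1 or p2)) xor (not p2 xor (p1 -> p2)) on each row and compare to G:
  p1=0, p2=0: formula gives 1, G = 1 ✓
  p1=0, p2=1: formula gives 0, G = 0 ✓
  p1=1, p2=0: formula gives 0, but G = 1 ✗
A single disagreement suffices: at (1,0) they differ, so the formula does not compute G.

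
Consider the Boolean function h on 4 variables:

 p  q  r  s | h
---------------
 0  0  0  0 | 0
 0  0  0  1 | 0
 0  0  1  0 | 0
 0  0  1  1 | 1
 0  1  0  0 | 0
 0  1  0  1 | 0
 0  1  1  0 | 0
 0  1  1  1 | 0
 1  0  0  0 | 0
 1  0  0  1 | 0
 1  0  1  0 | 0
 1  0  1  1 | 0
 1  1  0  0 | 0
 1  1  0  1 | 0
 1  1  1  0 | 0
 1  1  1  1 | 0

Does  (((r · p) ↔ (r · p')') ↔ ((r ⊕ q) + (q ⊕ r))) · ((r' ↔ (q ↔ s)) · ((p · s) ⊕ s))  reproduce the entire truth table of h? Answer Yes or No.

Test each input against both h and the formula:
  p=0, q=0, r=0, s=0: formula gives 0, h = 0 ✓
  p=0, q=0, r=0, s=1: formula gives 0, h = 0 ✓
  p=0, q=0, r=1, s=0: formula gives 0, h = 0 ✓
  p=0, q=0, r=1, s=1: formula gives 1, h = 1 ✓
  …and likewise for the remaining 12 rows.
No disagreement on any input; they are logically equivalent.

Yes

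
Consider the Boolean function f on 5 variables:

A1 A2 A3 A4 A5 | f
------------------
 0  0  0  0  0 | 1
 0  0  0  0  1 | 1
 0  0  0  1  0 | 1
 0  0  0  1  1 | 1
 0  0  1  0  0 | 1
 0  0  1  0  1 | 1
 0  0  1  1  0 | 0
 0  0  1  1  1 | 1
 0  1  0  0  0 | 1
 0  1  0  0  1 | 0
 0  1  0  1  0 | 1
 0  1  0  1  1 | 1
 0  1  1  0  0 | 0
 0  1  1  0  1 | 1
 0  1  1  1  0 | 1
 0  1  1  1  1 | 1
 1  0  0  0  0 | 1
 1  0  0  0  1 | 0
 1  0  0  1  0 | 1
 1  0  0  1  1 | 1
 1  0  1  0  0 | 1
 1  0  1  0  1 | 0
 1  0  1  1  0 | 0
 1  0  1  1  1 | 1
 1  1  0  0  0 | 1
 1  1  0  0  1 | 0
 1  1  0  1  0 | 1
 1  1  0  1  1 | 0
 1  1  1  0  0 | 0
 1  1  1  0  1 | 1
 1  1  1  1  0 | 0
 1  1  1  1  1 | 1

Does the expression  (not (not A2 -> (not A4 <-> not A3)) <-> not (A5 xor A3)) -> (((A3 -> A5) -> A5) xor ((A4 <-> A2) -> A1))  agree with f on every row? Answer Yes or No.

Check the formula against f row by row:
  A1=0, A2=0, A3=0, A4=0, A5=0: formula gives 1, f = 1 ✓
  A1=0, A2=0, A3=0, A4=0, A5=1: formula gives 1, f = 1 ✓
  A1=0, A2=0, A3=0, A4=1, A5=0: formula gives 1, f = 1 ✓
  A1=0, A2=0, A3=0, A4=1, A5=1: formula gives 1, f = 1 ✓
  … (the remaining 28 rows also agree.)
Every row agrees, so the formula is equivalent.

Yes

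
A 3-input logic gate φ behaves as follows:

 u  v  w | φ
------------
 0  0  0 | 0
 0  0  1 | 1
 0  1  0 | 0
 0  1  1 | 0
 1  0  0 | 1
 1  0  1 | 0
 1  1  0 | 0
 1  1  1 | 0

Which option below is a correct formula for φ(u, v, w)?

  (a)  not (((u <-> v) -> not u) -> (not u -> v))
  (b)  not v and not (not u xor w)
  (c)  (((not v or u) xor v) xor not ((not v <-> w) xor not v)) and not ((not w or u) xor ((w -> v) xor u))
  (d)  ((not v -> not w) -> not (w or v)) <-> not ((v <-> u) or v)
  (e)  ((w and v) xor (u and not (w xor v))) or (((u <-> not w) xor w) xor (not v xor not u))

(a) disagrees with φ on (0,0,0) (formula → 1, table → 0); rule it out.
(c) disagrees with φ on (0,0,0) (formula → 1, table → 0); rule it out.
(d) disagrees with φ on (0,0,1) (formula → 0, table → 1); rule it out.
(e) disagrees with φ on (0,0,1) (formula → 0, table → 1); rule it out.
Only (b) survives; checking it on all 8 rows confirms it matches φ.

b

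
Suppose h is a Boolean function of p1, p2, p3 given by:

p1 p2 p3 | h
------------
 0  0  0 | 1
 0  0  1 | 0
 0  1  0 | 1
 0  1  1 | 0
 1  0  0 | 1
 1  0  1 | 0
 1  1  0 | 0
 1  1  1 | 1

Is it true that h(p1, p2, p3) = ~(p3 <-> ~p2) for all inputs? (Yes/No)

No

Evaluate ~(p3 <-> ~p2) on each row and compare to h:
  p1=0, p2=0, p3=0: formula gives 1, h = 1 ✓
  p1=0, p2=0, p3=1: formula gives 0, h = 0 ✓
  p1=0, p2=1, p3=0: formula gives 0, but h = 1 ✗
Since they disagree at (0,1,0), the expression is not a correct formula for h.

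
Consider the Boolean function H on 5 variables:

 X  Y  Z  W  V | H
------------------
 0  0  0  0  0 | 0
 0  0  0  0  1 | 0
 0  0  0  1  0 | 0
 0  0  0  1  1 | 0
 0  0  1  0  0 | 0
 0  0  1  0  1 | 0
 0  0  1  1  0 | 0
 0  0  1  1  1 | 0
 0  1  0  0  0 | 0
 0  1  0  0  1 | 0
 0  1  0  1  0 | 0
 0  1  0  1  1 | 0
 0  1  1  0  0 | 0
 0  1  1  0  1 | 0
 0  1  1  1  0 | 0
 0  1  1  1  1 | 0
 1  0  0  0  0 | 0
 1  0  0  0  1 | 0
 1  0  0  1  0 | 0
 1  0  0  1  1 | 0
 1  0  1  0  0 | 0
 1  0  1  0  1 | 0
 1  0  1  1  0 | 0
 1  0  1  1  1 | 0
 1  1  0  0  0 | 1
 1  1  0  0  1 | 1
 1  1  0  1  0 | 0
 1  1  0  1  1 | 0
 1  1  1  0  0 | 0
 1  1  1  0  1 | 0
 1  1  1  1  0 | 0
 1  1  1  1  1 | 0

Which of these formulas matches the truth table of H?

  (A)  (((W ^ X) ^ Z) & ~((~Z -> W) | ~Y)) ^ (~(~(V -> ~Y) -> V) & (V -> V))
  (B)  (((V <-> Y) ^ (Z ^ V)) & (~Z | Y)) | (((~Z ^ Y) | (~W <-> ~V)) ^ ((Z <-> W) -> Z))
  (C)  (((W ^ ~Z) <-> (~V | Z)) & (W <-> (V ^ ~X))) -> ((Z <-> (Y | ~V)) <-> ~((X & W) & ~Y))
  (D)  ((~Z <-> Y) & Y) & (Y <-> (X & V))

A

(B): at (0,0,0,0,0) it gives 1, but H = 0 — eliminated.
(C): at (0,0,0,0,0) it gives 1, but H = 0 — eliminated.
(D): at (1,1,0,0,0) it gives 0, but H = 1 — eliminated.
That leaves (A). Evaluating it on every row reproduces the table of H exactly.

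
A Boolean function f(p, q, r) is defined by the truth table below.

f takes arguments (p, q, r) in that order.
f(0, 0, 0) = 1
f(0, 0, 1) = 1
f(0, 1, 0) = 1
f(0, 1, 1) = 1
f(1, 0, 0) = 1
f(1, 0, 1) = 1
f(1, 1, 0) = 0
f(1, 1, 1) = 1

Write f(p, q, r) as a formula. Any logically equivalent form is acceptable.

f(p, q, r) = ((p · q) · r')'

f is 0 on exactly one input, (1,1,0), whose minterm is p·q·¬r. So f is the negation of that single conjunction.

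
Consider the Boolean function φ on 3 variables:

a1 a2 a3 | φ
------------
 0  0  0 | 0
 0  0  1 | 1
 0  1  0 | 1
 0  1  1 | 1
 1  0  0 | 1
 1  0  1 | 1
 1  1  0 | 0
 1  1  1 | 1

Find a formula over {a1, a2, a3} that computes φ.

φ(a1, a2, a3) = not (((not a1 and not a2) and not a3) or ((a1 and a2) and not a3))

φ is 0 on only 2 rows — (0,0,0), (1,1,0). Writing each as a minterm (¬a1·¬a2·¬a3, a1·a2·¬a3) and OR-ing them characterizes exactly where φ=0, so φ is the negation of that disjunction.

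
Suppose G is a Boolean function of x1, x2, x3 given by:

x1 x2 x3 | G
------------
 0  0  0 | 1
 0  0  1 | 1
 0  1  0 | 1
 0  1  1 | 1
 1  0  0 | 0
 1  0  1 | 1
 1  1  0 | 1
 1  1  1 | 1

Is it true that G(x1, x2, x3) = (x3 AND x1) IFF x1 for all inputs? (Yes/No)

No

Test each input against both G and the formula:
  x1=0, x2=0, x3=0: formula gives 1, G = 1 ✓
  x1=0, x2=0, x3=1: formula gives 1, G = 1 ✓
  x1=0, x2=1, x3=0: formula gives 1, G = 1 ✓
  x1=0, x2=1, x3=1: formula gives 1, G = 1 ✓
  x1=1, x2=0, x3=0: formula gives 0, G = 0 ✓
  …
  x1=1, x2=1, x3=0: formula gives 0, but G = 1 ✗
A single disagreement suffices: at (1,1,0) they differ, so the formula does not compute G.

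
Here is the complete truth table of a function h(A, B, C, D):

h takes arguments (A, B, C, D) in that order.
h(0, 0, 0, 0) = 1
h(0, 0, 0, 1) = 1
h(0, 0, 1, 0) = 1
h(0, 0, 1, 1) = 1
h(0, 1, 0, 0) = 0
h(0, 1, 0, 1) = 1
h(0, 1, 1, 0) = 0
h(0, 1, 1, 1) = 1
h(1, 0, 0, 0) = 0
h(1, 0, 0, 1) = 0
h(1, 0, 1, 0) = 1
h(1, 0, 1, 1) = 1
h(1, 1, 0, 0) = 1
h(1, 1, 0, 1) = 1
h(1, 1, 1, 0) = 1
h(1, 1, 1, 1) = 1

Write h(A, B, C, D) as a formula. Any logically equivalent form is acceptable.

h(A, B, C, D) = NOT ((((((NOT A AND B) AND NOT C) AND NOT D) OR (((NOT A AND B) AND C) AND NOT D)) OR (((A AND NOT B) AND NOT C) AND NOT D)) OR (((A AND NOT B) AND NOT C) AND D))

There are just 4 zero rows: (0,1,0,0), (0,1,1,0), (1,0,0,0), (1,0,0,1). Their minterms are ¬A·B·¬C·¬D, ¬A·B·C·¬D, A·¬B·¬C·¬D, A·¬B·¬C·D; the OR of those covers precisely the 0-outputs, and negating it yields h.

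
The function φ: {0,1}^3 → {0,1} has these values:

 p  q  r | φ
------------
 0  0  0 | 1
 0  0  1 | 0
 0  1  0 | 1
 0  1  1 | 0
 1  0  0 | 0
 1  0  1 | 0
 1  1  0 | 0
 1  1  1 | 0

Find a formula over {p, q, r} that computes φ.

Collect the rows where φ=1 — (0,0,0), (0,1,0) — and write one minterm per row: ¬p·¬q·¬r, ¬p·q·¬r. Their union (logical OR) reproduces the table exactly.

φ(p, q, r) = ((not p and not q) and not r) or ((not p and q) and not r)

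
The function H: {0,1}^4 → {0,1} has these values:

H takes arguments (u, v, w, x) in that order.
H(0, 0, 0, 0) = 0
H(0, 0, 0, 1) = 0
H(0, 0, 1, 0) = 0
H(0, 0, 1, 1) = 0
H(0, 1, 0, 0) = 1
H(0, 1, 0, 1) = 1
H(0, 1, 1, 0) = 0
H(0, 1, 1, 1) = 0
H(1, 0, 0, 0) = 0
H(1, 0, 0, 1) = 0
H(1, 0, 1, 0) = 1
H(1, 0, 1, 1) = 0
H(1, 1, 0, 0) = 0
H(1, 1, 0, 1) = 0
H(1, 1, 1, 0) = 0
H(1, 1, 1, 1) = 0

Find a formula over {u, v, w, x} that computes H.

Collect the rows where H=1 — (0,1,0,0), (0,1,0,1), (1,0,1,0) — and write one minterm per row: ¬u·v·¬w·¬x, ¬u·v·¬w·x, u·¬v·w·¬x. Their union (logical OR) reproduces the table exactly.

H(u, v, w, x) = ((((not u and v) and not w) and not x) or (((not u and v) and not w) and x)) or (((u and not v) and w) and not x)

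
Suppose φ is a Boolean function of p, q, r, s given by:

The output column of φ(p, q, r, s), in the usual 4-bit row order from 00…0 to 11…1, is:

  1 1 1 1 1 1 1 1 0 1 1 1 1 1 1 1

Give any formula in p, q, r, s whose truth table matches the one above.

φ(p, q, r, s) = not (((p and not q) and not r) and not s)

φ is 0 on exactly one input, (1,0,0,0), whose minterm is p·¬q·¬r·¬s. So φ is the negation of that single conjunction.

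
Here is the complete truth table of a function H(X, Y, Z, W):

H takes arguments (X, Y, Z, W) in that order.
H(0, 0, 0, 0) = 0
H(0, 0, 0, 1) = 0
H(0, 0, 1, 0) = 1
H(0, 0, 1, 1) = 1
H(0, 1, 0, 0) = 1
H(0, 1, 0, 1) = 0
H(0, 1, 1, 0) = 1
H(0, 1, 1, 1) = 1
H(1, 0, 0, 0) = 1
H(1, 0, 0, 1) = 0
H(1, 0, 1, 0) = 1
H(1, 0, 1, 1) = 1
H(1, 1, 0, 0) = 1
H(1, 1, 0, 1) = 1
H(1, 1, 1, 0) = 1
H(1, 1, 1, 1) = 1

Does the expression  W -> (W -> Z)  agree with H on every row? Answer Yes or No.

Test each input against both H and the formula:
  X=0, Y=0, Z=0, W=0: formula gives 1, but H = 0 ✗
Since they disagree at (0,0,0,0), the expression is not a correct formula for H.

No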